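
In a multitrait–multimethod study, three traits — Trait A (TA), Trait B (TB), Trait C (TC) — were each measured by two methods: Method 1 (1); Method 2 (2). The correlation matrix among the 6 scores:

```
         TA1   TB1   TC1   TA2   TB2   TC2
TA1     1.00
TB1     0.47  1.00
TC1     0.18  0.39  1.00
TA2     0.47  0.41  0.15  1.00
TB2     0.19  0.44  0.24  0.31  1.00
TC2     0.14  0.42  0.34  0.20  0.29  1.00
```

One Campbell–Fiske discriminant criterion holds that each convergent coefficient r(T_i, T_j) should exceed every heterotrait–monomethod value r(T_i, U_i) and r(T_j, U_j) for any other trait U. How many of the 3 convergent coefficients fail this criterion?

3

Each convergent coefficient versus the relevant comparison correlations:
TA (methods 1·2): 0.47 vs {0.47, 0.31, 0.18, 0.20} → fail.
TB (methods 1·2): 0.44 vs {0.47, 0.31, 0.39, 0.29} → fail.
TC (methods 1·2): 0.34 vs {0.18, 0.20, 0.39, 0.29} → fail.
3 of 3 fail.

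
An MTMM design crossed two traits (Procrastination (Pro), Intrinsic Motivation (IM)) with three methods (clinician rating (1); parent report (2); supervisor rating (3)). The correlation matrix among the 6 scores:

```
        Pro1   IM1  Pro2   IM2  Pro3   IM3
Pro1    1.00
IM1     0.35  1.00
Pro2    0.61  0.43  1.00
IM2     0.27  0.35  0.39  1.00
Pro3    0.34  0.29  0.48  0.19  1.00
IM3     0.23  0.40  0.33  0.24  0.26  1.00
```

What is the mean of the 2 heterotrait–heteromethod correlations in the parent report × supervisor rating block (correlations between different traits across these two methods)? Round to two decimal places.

0.26

HTHM values (method 2 × method 3): 0.33, 0.19; mean = 0.52/2 = 0.26.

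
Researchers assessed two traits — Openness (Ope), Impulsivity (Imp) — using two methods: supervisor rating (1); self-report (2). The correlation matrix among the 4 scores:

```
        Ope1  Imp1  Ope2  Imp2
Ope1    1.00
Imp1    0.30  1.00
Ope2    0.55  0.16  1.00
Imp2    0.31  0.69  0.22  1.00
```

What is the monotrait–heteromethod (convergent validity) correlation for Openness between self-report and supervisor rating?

Same trait (Ope), different methods: r(Ope2, Ope1) = 0.55.

0.55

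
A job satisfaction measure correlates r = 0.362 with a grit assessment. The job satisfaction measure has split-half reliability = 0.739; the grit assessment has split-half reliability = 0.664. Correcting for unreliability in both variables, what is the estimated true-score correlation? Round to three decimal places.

0.517

r_true = r_obs / √(r_xx · r_yy) = 0.362 / √(0.739 × 0.664) = 0.362 / √0.490696 = 0.362 / 0.7005 ≈ 0.517.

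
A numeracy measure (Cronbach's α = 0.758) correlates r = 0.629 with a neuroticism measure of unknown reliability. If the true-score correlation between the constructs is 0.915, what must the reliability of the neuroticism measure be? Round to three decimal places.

r_true = r_obs / √(r_xx · r_yy) ⇒ 0.915 = 0.629 / √(0.758 · r_yy).
√(0.758 · r_yy) = 0.629 / 0.915 = 0.6874; 0.758 · r_yy = 0.4725; r_yy = 0.4725 / 0.758 ≈ 0.623.

0.623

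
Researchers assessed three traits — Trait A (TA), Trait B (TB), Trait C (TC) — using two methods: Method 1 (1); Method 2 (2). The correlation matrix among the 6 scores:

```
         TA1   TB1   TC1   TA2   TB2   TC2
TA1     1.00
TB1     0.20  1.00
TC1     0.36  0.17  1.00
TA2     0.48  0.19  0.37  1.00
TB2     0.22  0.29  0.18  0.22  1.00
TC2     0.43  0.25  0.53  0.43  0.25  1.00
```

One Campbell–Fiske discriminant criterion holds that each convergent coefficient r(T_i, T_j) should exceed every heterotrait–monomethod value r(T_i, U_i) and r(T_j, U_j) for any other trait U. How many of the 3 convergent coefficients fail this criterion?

0

Each convergent coefficient versus the relevant comparison correlations:
TA (methods 1·2): 0.48 vs {0.20, 0.22, 0.36, 0.43} → pass.
TB (methods 1·2): 0.29 vs {0.20, 0.22, 0.17, 0.25} → pass.
TC (methods 1·2): 0.53 vs {0.36, 0.43, 0.17, 0.25} → pass.
0 of 3 fail.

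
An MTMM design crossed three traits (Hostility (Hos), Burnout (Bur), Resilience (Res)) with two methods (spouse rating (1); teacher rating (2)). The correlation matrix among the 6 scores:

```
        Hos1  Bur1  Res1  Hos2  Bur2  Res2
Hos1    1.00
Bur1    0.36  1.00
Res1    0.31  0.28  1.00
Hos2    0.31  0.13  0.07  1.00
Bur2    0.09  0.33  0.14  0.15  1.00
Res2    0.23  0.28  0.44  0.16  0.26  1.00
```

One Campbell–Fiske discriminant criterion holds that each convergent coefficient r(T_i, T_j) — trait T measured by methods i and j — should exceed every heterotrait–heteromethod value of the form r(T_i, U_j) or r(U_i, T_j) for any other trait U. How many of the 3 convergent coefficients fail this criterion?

Checking each validity diagonal entry against its comparison values:
Hos (methods 1·2): 0.31 vs {0.09, 0.13, 0.23, 0.07} → pass.
Bur (methods 1·2): 0.33 vs {0.13, 0.09, 0.28, 0.14} → pass.
Res (methods 1·2): 0.44 vs {0.07, 0.23, 0.14, 0.28} → pass.
0 of 3 fail.

0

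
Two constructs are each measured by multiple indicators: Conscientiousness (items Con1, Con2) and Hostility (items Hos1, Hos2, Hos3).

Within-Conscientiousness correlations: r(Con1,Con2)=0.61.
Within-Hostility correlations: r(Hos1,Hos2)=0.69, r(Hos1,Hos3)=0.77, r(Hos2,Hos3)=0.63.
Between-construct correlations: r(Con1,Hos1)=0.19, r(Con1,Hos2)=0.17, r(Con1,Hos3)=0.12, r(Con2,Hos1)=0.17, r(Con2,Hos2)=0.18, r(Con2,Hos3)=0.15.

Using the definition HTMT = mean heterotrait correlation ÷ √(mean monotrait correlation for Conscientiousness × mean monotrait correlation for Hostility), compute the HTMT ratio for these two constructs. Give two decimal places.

0.25

Mean heterotrait r = 0.98/6 = 0.1633.
Mean within-Con = 0.61/1 = 0.6100; mean within-Hos = 2.09/3 = 0.6967.
Geometric mean = √(0.6100 × 0.6967) = 0.6519.
HTMT = 0.1633 / 0.6519 = 0.25.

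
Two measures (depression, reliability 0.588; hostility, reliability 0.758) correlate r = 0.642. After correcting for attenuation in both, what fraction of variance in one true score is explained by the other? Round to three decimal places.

0.925

Disattenuated r = 0.642 / √(0.588 × 0.758) = 0.642 / 0.6676 = 0.9617.
Shared true-score variance = 0.9617² = 0.9249 ≈ 0.925.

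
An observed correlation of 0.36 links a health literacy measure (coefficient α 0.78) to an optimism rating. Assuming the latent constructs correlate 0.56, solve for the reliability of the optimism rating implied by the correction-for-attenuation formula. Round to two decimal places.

0.53

r_true = r_obs / √(r_xx · r_yy) ⇒ 0.56 = 0.36 / √(0.78 · r_yy).
√(0.78 · r_yy) = 0.36 / 0.56 = 0.6429; 0.78 · r_yy = 0.4133; r_yy = 0.4133 / 0.78 ≈ 0.53.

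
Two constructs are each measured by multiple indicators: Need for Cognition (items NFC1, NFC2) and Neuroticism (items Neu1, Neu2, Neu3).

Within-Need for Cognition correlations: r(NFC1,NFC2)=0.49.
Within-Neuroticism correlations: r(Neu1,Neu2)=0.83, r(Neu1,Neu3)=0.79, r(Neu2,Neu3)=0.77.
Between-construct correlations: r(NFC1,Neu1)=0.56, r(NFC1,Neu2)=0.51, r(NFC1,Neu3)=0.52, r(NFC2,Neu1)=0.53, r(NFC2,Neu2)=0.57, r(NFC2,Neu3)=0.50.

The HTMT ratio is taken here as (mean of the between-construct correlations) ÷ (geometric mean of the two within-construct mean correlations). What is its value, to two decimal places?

Mean heterotrait r = 3.19/6 = 0.5317.
Mean within-NFC = 0.49/1 = 0.4900; mean within-Neu = 2.39/3 = 0.7967.
Geometric mean = √(0.4900 × 0.7967) = 0.6248.
HTMT = 0.5317 / 0.6248 = 0.85.

0.85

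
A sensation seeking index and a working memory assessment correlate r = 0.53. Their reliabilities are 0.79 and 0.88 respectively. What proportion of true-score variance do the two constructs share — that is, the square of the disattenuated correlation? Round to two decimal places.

Disattenuated r = 0.53 / √(0.79 × 0.88) = 0.53 / 0.8338 = 0.6356.
Shared true-score variance = 0.6356² = 0.4040 ≈ 0.40.

0.40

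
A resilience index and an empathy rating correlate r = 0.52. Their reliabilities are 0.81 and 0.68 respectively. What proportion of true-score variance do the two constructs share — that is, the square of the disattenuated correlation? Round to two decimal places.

0.49

Disattenuated r = 0.52 / √(0.81 × 0.68) = 0.52 / 0.7422 = 0.7006.
Shared true-score variance = 0.7006² = 0.4908 ≈ 0.49.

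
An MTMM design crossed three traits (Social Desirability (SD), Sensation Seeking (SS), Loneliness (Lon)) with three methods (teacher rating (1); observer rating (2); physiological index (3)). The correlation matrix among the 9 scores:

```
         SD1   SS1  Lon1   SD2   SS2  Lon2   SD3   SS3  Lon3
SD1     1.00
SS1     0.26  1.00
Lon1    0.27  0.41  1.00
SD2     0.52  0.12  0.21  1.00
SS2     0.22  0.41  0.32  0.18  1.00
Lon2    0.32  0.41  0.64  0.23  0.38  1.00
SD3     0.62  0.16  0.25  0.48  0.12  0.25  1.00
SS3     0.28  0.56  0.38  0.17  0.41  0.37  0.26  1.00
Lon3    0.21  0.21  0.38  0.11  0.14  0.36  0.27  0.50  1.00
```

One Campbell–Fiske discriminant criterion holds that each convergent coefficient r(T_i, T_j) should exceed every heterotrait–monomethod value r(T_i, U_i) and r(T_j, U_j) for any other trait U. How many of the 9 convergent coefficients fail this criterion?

Checking each validity diagonal entry against its comparison values:
SD (methods 1·2): 0.52 vs {0.26, 0.18, 0.27, 0.23} → pass.
SD (methods 1·3): 0.62 vs {0.26, 0.26, 0.27, 0.27} → pass.
SD (methods 2·3): 0.48 vs {0.18, 0.26, 0.23, 0.27} → pass.
SS (methods 1·2): 0.41 vs {0.26, 0.18, 0.41, 0.38} → fail.
SS (methods 1·3): 0.56 vs {0.26, 0.26, 0.41, 0.50} → pass.
SS (methods 2·3): 0.41 vs {0.18, 0.26, 0.38, 0.50} → fail.
Lon (methods 1·2): 0.64 vs {0.27, 0.23, 0.41, 0.38} → pass.
Lon (methods 1·3): 0.38 vs {0.27, 0.27, 0.41, 0.50} → fail.
Lon (methods 2·3): 0.36 vs {0.23, 0.27, 0.38, 0.50} → fail.
4 of 9 fail.

4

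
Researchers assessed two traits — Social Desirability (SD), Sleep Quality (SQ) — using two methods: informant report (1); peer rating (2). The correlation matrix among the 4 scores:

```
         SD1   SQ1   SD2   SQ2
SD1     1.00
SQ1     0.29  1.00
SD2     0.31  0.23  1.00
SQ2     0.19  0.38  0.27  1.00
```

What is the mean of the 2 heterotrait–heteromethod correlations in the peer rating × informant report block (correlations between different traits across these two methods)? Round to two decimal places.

HTHM values (method 2 × method 1): 0.23, 0.19; mean = 0.42/2 = 0.21.

0.21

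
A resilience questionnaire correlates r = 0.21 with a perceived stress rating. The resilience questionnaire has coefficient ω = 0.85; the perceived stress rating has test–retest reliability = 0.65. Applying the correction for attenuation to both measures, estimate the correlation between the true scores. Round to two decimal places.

0.28

r_true = r_obs / √(r_xx · r_yy) = 0.21 / √(0.85 × 0.65) = 0.21 / √0.5525 = 0.21 / 0.7433 ≈ 0.28.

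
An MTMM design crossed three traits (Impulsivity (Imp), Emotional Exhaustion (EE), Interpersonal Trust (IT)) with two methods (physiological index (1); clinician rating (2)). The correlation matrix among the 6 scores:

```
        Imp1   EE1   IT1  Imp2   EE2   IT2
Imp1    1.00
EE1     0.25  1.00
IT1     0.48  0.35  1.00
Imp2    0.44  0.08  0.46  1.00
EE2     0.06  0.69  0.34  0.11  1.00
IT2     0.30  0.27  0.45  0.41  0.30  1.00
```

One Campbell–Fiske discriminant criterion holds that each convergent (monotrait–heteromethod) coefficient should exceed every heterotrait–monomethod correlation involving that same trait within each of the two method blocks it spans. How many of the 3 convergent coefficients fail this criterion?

Convergent coefficients and their comparison sets:
Imp (methods 1·2): 0.44 vs {0.25, 0.11, 0.48, 0.41} → fail.
EE (methods 1·2): 0.69 vs {0.25, 0.11, 0.35, 0.30} → pass.
IT (methods 1·2): 0.45 vs {0.48, 0.41, 0.35, 0.30} → fail.
2 of 3 fail.

2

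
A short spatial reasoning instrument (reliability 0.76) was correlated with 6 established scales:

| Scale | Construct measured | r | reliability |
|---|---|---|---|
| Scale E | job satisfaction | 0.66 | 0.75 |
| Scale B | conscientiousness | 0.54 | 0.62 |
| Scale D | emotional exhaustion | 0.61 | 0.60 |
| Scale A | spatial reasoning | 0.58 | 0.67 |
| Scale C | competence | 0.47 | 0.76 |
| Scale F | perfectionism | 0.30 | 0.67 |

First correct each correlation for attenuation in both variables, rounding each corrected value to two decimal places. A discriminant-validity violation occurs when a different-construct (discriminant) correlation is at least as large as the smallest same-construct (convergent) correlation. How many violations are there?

Disattenuated r (r / √(r_scale · r_new)):
  Scale E (disc): 0.66 / √(0.75·0.76) = 0.87
  Scale B (disc): 0.54 / √(0.62·0.76) = 0.79
  Scale D (disc): 0.61 / √(0.60·0.76) = 0.90
  Scale A (conv): 0.58 / √(0.67·0.76) = 0.81
  Scale C (disc): 0.47 / √(0.76·0.76) = 0.62
  Scale F (disc): 0.30 / √(0.67·0.76) = 0.42
Smallest convergent = 0.81. Discriminant values: 0.87, 0.79, 0.90, 0.62, 0.42; count ≥ 0.81 → 2.

2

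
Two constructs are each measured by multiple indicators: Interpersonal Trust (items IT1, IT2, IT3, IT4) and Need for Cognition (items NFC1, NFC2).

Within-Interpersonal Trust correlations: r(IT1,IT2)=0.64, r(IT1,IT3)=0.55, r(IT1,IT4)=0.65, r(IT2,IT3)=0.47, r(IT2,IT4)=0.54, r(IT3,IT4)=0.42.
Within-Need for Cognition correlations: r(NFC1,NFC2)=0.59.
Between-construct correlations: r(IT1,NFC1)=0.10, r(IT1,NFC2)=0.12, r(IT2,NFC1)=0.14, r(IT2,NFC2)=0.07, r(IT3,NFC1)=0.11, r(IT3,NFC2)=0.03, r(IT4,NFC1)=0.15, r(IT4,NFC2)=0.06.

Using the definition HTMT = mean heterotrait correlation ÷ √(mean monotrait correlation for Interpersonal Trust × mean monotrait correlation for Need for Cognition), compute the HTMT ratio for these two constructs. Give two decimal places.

0.17

Between-construct mean = 0.78/8 = 0.0975.
Mean within-IT = 3.27/6 = 0.5450; mean within-NFC = 0.59/1 = 0.5900.
Geometric mean = √(0.5450 × 0.5900) = 0.5671.
HTMT = 0.0975 / 0.5671 = 0.17.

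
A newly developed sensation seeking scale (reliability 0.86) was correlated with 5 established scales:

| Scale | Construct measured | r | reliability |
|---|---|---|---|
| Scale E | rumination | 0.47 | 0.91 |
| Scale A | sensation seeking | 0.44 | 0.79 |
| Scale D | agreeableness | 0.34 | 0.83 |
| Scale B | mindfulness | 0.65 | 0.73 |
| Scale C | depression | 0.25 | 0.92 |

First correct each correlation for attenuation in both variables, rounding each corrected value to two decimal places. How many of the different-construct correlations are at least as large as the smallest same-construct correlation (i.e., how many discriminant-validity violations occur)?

Disattenuated r (r / √(r_scale · r_new)):
  Scale E (disc): 0.47 / √(0.91·0.86) = 0.53
  Scale A (conv): 0.44 / √(0.79·0.86) = 0.53
  Scale D (disc): 0.34 / √(0.83·0.86) = 0.40
  Scale B (disc): 0.65 / √(0.73·0.86) = 0.82
  Scale C (disc): 0.25 / √(0.92·0.86) = 0.28
Smallest convergent = 0.53. Discriminant values: 0.53, 0.40, 0.82, 0.28; count ≥ 0.53 → 2.

2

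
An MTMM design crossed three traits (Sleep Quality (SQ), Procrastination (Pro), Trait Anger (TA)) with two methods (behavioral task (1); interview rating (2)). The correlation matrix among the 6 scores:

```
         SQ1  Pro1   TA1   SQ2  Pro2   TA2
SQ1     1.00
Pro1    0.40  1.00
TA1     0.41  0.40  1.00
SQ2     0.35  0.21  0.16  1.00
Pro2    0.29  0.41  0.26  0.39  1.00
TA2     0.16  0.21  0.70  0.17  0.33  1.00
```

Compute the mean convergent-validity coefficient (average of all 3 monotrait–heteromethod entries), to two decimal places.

0.49

Convergent values: 0.35, 0.41, 0.70; mean = 1.46/3 = 0.49.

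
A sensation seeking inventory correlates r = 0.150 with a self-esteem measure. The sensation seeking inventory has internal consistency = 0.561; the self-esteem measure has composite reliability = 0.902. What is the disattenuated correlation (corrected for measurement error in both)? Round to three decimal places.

r_true = r_obs / √(r_xx · r_yy) = 0.150 / √(0.561 × 0.902) = 0.150 / √0.506022 = 0.150 / 0.7114 ≈ 0.211.

0.211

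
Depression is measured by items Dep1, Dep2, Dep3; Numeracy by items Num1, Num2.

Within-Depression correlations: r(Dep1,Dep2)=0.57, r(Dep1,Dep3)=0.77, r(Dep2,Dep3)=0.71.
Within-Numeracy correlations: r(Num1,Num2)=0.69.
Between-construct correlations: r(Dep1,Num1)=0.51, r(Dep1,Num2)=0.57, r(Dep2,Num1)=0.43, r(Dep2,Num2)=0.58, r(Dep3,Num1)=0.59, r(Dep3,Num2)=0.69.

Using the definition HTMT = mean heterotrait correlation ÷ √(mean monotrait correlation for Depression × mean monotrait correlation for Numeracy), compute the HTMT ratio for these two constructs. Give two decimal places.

0.82

Mean between = 3.37/6 = 0.5617.
Mean within-Dep = 2.05/3 = 0.6833; mean within-Num = 0.69/1 = 0.6900.
Geometric mean = √(0.6833 × 0.6900) = 0.6866.
HTMT = 0.5617 / 0.6866 = 0.82.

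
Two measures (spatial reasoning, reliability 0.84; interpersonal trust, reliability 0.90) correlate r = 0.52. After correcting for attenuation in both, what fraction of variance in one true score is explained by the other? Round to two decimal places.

Disattenuated r = 0.52 / √(0.84 × 0.90) = 0.52 / 0.8695 = 0.5980.
Shared true-score variance = 0.5980² = 0.3576 ≈ 0.36.

0.36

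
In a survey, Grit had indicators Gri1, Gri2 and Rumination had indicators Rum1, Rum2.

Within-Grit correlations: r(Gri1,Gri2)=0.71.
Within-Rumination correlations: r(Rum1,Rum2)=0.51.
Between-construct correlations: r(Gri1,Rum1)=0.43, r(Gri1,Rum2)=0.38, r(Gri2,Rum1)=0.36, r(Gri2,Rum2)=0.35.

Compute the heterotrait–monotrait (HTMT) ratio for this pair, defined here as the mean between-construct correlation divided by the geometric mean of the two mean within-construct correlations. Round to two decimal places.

0.63

Between-construct mean = 1.52/4 = 0.3800.
Mean within-Gri = 0.71/1 = 0.7100; mean within-Rum = 0.51/1 = 0.5100.
Geometric mean = √(0.7100 × 0.5100) = 0.6017.
HTMT = 0.3800 / 0.6017 = 0.63.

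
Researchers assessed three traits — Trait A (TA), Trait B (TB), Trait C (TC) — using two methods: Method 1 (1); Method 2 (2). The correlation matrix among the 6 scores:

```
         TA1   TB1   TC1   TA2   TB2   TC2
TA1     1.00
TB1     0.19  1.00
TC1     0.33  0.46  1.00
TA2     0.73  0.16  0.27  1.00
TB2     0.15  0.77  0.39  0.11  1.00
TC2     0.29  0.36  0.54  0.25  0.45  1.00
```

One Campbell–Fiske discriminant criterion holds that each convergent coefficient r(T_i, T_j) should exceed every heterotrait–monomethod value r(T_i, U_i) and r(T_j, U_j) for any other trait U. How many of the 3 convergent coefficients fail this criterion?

Each convergent coefficient versus the relevant comparison correlations:
TA (methods 1·2): 0.73 vs {0.19, 0.11, 0.33, 0.25} → pass.
TB (methods 1·2): 0.77 vs {0.19, 0.11, 0.46, 0.45} → pass.
TC (methods 1·2): 0.54 vs {0.33, 0.25, 0.46, 0.45} → pass.
0 of 3 fail.

0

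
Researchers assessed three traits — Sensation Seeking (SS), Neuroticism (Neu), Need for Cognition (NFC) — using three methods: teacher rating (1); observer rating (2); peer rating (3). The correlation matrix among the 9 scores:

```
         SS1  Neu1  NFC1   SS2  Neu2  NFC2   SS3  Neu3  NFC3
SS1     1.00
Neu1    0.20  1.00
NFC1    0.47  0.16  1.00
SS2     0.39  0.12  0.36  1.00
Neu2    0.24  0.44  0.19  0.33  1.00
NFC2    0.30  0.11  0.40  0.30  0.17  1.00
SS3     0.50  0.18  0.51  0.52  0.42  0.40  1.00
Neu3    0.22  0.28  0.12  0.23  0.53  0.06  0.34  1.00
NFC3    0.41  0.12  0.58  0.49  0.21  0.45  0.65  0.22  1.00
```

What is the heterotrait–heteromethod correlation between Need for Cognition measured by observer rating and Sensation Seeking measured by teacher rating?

Different traits and methods: r(NFC2, SS1) = 0.30.

0.30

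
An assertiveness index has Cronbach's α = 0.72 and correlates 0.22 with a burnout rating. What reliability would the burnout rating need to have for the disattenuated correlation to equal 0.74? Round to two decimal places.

r_true = r_obs / √(r_xx · r_yy) ⇒ 0.74 = 0.22 / √(0.72 · r_yy).
√(0.72 · r_yy) = 0.22 / 0.74 = 0.2973; 0.72 · r_yy = 0.0884; r_yy = 0.0884 / 0.72 ≈ 0.12.

0.12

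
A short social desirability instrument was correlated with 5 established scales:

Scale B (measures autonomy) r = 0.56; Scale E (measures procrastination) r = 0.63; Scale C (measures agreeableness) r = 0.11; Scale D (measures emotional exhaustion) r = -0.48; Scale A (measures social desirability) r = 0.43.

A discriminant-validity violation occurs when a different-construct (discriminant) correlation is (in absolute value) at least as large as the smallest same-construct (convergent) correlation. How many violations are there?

3

Convergent (same construct = social desirability): Scale A.
Smallest convergent = 0.43. Discriminant |r|: 0.56, 0.63, 0.11, 0.48; count ≥ 0.43 → 3.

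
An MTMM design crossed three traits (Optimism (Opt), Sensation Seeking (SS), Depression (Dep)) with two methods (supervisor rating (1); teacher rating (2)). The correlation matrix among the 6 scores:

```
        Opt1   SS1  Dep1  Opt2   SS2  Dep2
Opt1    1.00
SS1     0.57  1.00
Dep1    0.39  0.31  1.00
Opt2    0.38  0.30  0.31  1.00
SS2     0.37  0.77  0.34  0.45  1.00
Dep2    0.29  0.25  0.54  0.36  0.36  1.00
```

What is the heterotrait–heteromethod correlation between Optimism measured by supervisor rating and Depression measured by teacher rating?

Different traits and methods: r(Opt1, Dep2) = 0.29.

0.29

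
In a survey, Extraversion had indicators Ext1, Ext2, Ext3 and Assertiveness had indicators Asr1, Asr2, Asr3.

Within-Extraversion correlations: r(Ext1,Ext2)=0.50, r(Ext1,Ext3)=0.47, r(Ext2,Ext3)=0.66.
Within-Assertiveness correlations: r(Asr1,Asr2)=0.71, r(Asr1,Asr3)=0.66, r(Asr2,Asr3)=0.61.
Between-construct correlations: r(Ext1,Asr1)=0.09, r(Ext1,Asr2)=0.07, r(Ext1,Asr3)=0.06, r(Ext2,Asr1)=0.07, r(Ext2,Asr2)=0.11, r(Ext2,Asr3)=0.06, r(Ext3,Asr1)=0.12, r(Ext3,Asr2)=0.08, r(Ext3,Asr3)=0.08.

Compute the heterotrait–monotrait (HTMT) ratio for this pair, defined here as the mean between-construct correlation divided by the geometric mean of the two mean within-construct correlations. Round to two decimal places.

Mean heterotrait r = 0.74/9 = 0.0822.
Mean within-Ext = 1.63/3 = 0.5433; mean within-Asr = 1.98/3 = 0.6600.
Geometric mean = √(0.5433 × 0.6600) = 0.5988.
HTMT = 0.0822 / 0.5988 = 0.14.

0.14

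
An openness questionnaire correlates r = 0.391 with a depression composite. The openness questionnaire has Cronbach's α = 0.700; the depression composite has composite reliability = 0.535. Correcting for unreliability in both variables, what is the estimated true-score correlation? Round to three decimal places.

0.639

r_true = r_obs / √(r_xx · r_yy) = 0.391 / √(0.700 × 0.535) = 0.391 / √0.374500 = 0.391 / 0.6120 ≈ 0.639.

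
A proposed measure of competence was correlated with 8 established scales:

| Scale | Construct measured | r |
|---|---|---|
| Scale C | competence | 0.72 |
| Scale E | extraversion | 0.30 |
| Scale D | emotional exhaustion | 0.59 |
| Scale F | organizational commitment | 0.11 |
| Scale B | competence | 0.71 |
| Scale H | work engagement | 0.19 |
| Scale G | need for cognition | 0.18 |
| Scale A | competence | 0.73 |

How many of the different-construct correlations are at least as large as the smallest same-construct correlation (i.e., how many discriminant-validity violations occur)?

Convergent (same construct = competence): Scale C, Scale B, Scale A.
Smallest convergent = 0.71. Discriminant values: 0.30, 0.59, 0.11, 0.19, 0.18; count ≥ 0.71 → 0.

0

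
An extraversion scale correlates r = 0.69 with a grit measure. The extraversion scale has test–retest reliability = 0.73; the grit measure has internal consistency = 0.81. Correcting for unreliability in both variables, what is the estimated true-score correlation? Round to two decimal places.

0.90

r_true = r_obs / √(r_xx · r_yy) = 0.69 / √(0.73 × 0.81) = 0.69 / √0.5913 = 0.69 / 0.7690 ≈ 0.90.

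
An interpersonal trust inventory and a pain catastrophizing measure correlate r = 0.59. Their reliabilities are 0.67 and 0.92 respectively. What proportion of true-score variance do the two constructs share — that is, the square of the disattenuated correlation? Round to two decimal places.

Disattenuated r = 0.59 / √(0.67 × 0.92) = 0.59 / 0.7851 = 0.7515.
Shared true-score variance = 0.7515² = 0.5648 ≈ 0.56.

0.56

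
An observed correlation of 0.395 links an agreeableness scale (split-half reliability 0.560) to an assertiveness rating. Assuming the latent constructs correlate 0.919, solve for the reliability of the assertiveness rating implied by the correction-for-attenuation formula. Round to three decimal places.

0.330

r_true = r_obs / √(r_xx · r_yy) ⇒ 0.919 = 0.395 / √(0.560 · r_yy).
√(0.560 · r_yy) = 0.395 / 0.919 = 0.4298; 0.560 · r_yy = 0.1847; r_yy = 0.1847 / 0.560 ≈ 0.330.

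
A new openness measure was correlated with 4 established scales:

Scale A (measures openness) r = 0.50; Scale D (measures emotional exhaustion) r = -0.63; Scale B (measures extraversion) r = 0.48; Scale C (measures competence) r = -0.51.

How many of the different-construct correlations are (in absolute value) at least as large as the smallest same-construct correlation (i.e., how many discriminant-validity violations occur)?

2

Convergent (same construct = openness): Scale A.
Smallest convergent = 0.50. Discriminant |r|: 0.63, 0.48, 0.51; count ≥ 0.50 → 2.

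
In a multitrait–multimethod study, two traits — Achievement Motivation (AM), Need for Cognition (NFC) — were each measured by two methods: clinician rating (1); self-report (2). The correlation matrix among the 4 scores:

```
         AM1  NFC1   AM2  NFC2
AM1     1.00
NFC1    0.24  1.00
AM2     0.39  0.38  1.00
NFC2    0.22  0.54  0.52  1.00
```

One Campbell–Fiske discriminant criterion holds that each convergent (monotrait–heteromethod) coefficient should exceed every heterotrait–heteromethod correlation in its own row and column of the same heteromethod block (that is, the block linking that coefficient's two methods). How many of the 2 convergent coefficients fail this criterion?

0

Each convergent coefficient versus the relevant comparison correlations:
AM (methods 1·2): 0.39 vs {0.22, 0.38} → pass.
NFC (methods 1·2): 0.54 vs {0.38, 0.22} → pass.
0 of 2 fail.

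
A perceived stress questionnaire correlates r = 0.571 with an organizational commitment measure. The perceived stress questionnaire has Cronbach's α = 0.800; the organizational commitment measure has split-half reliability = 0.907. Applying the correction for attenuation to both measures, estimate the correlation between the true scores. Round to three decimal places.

r_true = r_obs / √(r_xx · r_yy) = 0.571 / √(0.800 × 0.907) = 0.571 / √0.725600 = 0.571 / 0.8518 ≈ 0.670.

0.670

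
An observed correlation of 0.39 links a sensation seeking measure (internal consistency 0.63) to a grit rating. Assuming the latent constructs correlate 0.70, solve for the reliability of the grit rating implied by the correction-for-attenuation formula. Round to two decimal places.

0.49

r_true = r_obs / √(r_xx · r_yy) ⇒ 0.70 = 0.39 / √(0.63 · r_yy).
√(0.63 · r_yy) = 0.39 / 0.70 = 0.5571; 0.63 · r_yy = 0.3104; r_yy = 0.3104 / 0.63 ≈ 0.49.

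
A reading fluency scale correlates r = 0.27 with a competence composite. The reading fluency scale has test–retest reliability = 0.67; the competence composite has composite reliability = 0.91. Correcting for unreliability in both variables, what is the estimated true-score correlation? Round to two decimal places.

r_true = r_obs / √(r_xx · r_yy) = 0.27 / √(0.67 × 0.91) = 0.27 / √0.6097 = 0.27 / 0.7808 ≈ 0.35.

0.35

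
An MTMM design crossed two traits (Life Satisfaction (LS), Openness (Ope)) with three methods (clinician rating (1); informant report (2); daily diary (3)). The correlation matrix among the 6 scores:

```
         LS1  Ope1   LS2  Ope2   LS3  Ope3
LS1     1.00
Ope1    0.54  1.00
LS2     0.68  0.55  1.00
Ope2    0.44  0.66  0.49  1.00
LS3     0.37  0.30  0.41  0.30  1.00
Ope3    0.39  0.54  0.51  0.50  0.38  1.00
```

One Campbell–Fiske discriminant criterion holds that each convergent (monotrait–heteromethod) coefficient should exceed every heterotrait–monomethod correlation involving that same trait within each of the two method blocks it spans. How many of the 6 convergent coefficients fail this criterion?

Convergent coefficients and their comparison sets:
LS (methods 1·2): 0.68 vs {0.54, 0.49} → pass.
LS (methods 1·3): 0.37 vs {0.54, 0.38} → fail.
LS (methods 2·3): 0.41 vs {0.49, 0.38} → fail.
Ope (methods 1·2): 0.66 vs {0.54, 0.49} → pass.
Ope (methods 1·3): 0.54 vs {0.54, 0.38} → fail.
Ope (methods 2·3): 0.50 vs {0.49, 0.38} → pass.
3 of 6 fail.

3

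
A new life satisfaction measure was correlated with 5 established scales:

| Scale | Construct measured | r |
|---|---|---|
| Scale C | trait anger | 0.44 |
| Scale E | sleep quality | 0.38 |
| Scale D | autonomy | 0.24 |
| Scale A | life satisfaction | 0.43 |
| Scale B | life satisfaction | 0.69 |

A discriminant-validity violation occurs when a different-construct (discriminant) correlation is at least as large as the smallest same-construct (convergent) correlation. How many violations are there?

1

Convergent (same construct = life satisfaction): Scale A, Scale B.
Smallest convergent = 0.43. Discriminant values: 0.44, 0.38, 0.24; count ≥ 0.43 → 1.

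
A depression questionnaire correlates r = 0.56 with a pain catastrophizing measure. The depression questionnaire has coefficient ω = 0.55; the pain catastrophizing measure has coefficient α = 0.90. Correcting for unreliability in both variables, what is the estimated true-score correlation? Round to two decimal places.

0.80

r_true = r_obs / √(r_xx · r_yy) = 0.56 / √(0.55 × 0.90) = 0.56 / √0.4950 = 0.56 / 0.7036 ≈ 0.80.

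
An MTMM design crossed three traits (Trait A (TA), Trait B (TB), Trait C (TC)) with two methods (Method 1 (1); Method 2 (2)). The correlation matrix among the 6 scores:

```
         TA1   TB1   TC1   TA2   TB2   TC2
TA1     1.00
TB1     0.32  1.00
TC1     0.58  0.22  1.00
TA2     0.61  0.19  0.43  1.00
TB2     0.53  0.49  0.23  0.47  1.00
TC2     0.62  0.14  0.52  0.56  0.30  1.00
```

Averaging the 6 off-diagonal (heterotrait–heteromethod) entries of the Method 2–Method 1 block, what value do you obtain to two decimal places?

HTHM values (method 2 × method 1): 0.19, 0.43, 0.53, 0.23, 0.62, 0.14; mean = 2.14/6 = 0.36.

0.36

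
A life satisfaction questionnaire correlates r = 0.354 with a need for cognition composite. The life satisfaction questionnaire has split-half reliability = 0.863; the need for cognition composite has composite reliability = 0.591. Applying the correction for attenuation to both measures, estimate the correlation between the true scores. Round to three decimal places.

0.496

r_true = r_obs / √(r_xx · r_yy) = 0.354 / √(0.863 × 0.591) = 0.354 / √0.510033 = 0.354 / 0.7142 ≈ 0.496.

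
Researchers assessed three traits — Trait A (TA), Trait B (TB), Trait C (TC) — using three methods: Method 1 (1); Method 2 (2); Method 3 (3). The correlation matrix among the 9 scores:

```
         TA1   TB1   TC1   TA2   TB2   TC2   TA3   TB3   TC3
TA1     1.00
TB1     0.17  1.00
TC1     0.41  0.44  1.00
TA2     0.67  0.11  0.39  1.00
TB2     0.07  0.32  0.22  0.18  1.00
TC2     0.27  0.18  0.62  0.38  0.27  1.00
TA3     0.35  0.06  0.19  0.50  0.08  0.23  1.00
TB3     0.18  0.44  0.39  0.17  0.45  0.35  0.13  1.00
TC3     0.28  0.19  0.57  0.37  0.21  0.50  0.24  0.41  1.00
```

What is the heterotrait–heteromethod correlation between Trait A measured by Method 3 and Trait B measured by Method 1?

0.06

Different traits and methods: r(TA3, TB1) = 0.06.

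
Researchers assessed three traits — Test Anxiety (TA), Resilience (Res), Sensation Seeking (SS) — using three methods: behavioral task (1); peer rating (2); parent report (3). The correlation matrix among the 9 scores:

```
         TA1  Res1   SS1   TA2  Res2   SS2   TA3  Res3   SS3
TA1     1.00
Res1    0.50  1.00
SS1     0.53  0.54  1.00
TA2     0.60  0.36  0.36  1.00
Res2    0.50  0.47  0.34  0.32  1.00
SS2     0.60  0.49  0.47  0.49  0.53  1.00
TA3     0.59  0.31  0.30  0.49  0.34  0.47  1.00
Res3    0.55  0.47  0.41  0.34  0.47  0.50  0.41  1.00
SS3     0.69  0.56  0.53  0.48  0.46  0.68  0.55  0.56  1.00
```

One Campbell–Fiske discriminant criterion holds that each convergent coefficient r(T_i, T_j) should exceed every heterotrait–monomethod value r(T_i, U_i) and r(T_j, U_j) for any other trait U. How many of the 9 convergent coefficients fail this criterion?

Convergent coefficients and their comparison sets:
TA (methods 1·2): 0.60 vs {0.50, 0.32, 0.53, 0.49} → pass.
TA (methods 1·3): 0.59 vs {0.50, 0.41, 0.53, 0.55} → pass.
TA (methods 2·3): 0.49 vs {0.32, 0.41, 0.49, 0.55} → fail.
Res (methods 1·2): 0.47 vs {0.50, 0.32, 0.54, 0.53} → fail.
Res (methods 1·3): 0.47 vs {0.50, 0.41, 0.54, 0.56} → fail.
Res (methods 2·3): 0.47 vs {0.32, 0.41, 0.53, 0.56} → fail.
SS (methods 1·2): 0.47 vs {0.53, 0.49, 0.54, 0.53} → fail.
SS (methods 1·3): 0.53 vs {0.53, 0.55, 0.54, 0.56} → fail.
SS (methods 2·3): 0.68 vs {0.49, 0.55, 0.53, 0.56} → pass.
6 of 9 fail.

6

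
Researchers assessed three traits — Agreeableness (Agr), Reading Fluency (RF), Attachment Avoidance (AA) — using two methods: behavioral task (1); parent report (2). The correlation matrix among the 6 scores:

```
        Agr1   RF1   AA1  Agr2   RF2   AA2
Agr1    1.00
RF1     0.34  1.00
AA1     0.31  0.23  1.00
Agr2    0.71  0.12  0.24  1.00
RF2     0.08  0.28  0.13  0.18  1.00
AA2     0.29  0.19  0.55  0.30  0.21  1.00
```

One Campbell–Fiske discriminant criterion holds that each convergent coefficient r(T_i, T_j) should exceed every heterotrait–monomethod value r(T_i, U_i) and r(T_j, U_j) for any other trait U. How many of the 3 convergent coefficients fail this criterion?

Checking each validity diagonal entry against its comparison values:
Agr (methods 1·2): 0.71 vs {0.34, 0.18, 0.31, 0.30} → pass.
RF (methods 1·2): 0.28 vs {0.34, 0.18, 0.23, 0.21} → fail.
AA (methods 1·2): 0.55 vs {0.31, 0.30, 0.23, 0.21} → pass.
1 of 3 fail.

1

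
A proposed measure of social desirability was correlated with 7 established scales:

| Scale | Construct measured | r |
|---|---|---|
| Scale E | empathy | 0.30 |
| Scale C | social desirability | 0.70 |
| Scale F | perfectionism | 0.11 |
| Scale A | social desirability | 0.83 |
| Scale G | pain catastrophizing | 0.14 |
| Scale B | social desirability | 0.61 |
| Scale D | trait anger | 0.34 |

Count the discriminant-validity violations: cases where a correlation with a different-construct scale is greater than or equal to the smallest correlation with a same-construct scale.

Convergent (same construct = social desirability): Scale C, Scale A, Scale B.
Smallest convergent = 0.61. Discriminant values: 0.30, 0.11, 0.14, 0.34; count ≥ 0.61 → 0.

0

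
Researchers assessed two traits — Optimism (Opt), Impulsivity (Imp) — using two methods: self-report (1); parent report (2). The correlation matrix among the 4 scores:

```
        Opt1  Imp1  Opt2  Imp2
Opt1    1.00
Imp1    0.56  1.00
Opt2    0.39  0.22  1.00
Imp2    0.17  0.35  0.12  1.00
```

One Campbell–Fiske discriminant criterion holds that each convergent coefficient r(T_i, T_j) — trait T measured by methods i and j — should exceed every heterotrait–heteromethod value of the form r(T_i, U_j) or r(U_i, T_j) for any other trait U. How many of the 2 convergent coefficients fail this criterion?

Each convergent coefficient versus the relevant comparison correlations:
Opt (methods 1·2): 0.39 vs {0.17, 0.22} → pass.
Imp (methods 1·2): 0.35 vs {0.22, 0.17} → pass.
0 of 2 fail.

0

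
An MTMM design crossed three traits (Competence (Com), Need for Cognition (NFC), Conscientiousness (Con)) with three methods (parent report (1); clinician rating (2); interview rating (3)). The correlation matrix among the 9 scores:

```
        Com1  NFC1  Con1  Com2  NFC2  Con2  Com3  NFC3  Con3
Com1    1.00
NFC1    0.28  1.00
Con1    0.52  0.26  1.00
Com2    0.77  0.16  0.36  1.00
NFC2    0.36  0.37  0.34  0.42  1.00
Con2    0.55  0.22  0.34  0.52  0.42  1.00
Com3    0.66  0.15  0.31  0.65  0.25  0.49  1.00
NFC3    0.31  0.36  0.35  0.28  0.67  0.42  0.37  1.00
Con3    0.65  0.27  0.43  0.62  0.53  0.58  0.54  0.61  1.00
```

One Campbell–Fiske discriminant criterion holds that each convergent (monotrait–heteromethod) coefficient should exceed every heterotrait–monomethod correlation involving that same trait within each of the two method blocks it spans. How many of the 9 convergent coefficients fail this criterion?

Convergent coefficients and their comparison sets:
Com (methods 1·2): 0.77 vs {0.28, 0.42, 0.52, 0.52} → pass.
Com (methods 1·3): 0.66 vs {0.28, 0.37, 0.52, 0.54} → pass.
Com (methods 2·3): 0.65 vs {0.42, 0.37, 0.52, 0.54} → pass.
NFC (methods 1·2): 0.37 vs {0.28, 0.42, 0.26, 0.42} → fail.
NFC (methods 1·3): 0.36 vs {0.28, 0.37, 0.26, 0.61} → fail.
NFC (methods 2·3): 0.67 vs {0.42, 0.37, 0.42, 0.61} → pass.
Con (methods 1·2): 0.34 vs {0.52, 0.52, 0.26, 0.42} → fail.
Con (methods 1·3): 0.43 vs {0.52, 0.54, 0.26, 0.61} → fail.
Con (methods 2·3): 0.58 vs {0.52, 0.54, 0.42, 0.61} → fail.
5 of 9 fail.

5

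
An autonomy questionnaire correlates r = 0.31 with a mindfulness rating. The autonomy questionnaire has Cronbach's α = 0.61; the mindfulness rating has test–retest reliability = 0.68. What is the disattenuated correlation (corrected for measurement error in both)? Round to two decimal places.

r_true = r_obs / √(r_xx · r_yy) = 0.31 / √(0.61 × 0.68) = 0.31 / √0.4148 = 0.31 / 0.6440 ≈ 0.48.

0.48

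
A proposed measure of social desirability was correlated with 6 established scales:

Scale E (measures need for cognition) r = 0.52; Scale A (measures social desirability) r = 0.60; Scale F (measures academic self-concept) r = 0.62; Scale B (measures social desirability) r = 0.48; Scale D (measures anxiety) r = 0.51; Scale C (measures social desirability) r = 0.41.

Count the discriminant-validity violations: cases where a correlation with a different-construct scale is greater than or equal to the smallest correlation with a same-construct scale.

Convergent (same construct = social desirability): Scale A, Scale B, Scale C.
Smallest convergent = 0.41. Discriminant values: 0.52, 0.62, 0.51; count ≥ 0.41 → 3.

3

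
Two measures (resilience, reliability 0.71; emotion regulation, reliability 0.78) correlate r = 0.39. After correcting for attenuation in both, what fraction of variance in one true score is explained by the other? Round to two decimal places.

Disattenuated r = 0.39 / √(0.71 × 0.78) = 0.39 / 0.7442 = 0.5241.
Shared true-score variance = 0.5241² = 0.2747 ≈ 0.27.

0.27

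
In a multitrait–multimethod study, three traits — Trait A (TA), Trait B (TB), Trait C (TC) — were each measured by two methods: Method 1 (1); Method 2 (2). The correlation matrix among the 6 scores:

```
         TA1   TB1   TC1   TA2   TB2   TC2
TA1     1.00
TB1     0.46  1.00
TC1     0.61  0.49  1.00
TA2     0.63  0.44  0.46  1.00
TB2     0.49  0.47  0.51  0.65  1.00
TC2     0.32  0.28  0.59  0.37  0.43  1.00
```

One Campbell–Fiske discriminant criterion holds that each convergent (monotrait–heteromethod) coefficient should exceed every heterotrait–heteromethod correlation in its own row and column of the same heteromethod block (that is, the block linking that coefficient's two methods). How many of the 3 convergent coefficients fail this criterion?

Convergent coefficients and their comparison sets:
TA (methods 1·2): 0.63 vs {0.49, 0.44, 0.32, 0.46} → pass.
TB (methods 1·2): 0.47 vs {0.44, 0.49, 0.28, 0.51} → fail.
TC (methods 1·2): 0.59 vs {0.46, 0.32, 0.51, 0.28} → pass.
1 of 3 fail.

1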